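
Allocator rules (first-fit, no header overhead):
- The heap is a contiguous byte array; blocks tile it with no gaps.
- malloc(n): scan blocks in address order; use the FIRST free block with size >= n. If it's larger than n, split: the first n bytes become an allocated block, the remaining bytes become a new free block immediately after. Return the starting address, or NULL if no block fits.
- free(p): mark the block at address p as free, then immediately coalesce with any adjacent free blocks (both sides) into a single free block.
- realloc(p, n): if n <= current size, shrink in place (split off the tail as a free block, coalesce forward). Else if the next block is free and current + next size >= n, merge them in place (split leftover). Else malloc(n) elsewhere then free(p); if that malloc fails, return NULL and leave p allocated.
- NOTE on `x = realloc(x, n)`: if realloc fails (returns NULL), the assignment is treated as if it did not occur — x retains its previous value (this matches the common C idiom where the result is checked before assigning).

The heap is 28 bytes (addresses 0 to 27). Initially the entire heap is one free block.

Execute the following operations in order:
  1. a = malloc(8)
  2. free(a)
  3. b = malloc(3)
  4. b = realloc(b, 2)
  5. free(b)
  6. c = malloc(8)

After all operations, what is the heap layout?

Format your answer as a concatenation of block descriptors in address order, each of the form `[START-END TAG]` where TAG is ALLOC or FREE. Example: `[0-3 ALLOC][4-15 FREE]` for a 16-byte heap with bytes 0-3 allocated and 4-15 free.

Answer: [0-7 ALLOC][8-27 FREE]

Derivation:
Op 1: a = malloc(8) -> a = 0; heap: [0-7 ALLOC][8-27 FREE]
Op 2: free(a) -> (freed a); heap: [0-27 FREE]
Op 3: b = malloc(3) -> b = 0; heap: [0-2 ALLOC][3-27 FREE]
Op 4: b = realloc(b, 2) -> b = 0; heap: [0-1 ALLOC][2-27 FREE]
Op 5: free(b) -> (freed b); heap: [0-27 FREE]
Op 6: c = malloc(8) -> c = 0; heap: [0-7 ALLOC][8-27 FREE]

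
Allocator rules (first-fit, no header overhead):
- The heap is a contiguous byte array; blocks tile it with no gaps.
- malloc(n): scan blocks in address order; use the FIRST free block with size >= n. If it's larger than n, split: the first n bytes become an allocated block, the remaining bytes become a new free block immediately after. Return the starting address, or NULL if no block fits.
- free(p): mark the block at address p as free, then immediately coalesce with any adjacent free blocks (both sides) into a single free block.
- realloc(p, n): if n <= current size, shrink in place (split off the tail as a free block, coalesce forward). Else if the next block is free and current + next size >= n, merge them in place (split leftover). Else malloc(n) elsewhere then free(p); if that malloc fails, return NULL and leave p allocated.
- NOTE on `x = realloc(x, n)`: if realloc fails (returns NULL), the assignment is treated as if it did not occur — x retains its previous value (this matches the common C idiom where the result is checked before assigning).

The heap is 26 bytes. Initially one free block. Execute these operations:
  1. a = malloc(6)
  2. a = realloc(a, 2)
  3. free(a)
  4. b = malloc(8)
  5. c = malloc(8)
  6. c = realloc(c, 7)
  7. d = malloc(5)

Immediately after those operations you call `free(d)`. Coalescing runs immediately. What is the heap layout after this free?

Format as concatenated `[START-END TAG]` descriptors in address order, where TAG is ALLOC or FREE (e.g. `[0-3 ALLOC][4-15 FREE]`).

Op 1: a = malloc(6) -> a = 0; heap: [0-5 ALLOC][6-25 FREE]
Op 2: a = realloc(a, 2) -> a = 0; heap: [0-1 ALLOC][2-25 FREE]
Op 3: free(a) -> (freed a); heap: [0-25 FREE]
Op 4: b = malloc(8) -> b = 0; heap: [0-7 ALLOC][8-25 FREE]
Op 5: c = malloc(8) -> c = 8; heap: [0-7 ALLOC][8-15 ALLOC][16-25 FREE]
Op 6: c = realloc(c, 7) -> c = 8; heap: [0-7 ALLOC][8-14 ALLOC][15-25 FREE]
Op 7: d = malloc(5) -> d = 15; heap: [0-7 ALLOC][8-14 ALLOC][15-19 ALLOC][20-25 FREE]
free(d): d = 15 -> block [15-19 ALLOC]; mark free, coalesce with adjacent free neighbors -> [0-7 ALLOC][8-14 ALLOC][15-25 FREE]

Answer: [0-7 ALLOC][8-14 ALLOC][15-25 FREE]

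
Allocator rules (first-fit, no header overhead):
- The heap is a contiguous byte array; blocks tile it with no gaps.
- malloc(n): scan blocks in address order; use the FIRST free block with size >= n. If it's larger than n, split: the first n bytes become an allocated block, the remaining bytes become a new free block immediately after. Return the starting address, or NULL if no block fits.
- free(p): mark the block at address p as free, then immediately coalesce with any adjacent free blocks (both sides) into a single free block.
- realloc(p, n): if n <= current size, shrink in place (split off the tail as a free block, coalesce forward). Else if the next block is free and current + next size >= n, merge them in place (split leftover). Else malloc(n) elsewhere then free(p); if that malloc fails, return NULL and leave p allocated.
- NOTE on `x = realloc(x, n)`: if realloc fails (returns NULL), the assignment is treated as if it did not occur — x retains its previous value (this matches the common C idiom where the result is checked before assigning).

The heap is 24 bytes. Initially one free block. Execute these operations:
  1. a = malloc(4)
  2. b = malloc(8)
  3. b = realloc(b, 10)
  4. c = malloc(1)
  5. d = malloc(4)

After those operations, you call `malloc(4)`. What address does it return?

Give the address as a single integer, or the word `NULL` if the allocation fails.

Answer: 19

Derivation:
Op 1: a = malloc(4) -> a = 0; heap: [0-3 ALLOC][4-23 FREE]
Op 2: b = malloc(8) -> b = 4; heap: [0-3 ALLOC][4-11 ALLOC][12-23 FREE]
Op 3: b = realloc(b, 10) -> b = 4; heap: [0-3 ALLOC][4-13 ALLOC][14-23 FREE]
Op 4: c = malloc(1) -> c = 14; heap: [0-3 ALLOC][4-13 ALLOC][14-14 ALLOC][15-23 FREE]
Op 5: d = malloc(4) -> d = 15; heap: [0-3 ALLOC][4-13 ALLOC][14-14 ALLOC][15-18 ALLOC][19-23 FREE]
malloc(4): first-fit scan over [0-3 ALLOC][4-13 ALLOC][14-14 ALLOC][15-18 ALLOC][19-23 FREE] -> 19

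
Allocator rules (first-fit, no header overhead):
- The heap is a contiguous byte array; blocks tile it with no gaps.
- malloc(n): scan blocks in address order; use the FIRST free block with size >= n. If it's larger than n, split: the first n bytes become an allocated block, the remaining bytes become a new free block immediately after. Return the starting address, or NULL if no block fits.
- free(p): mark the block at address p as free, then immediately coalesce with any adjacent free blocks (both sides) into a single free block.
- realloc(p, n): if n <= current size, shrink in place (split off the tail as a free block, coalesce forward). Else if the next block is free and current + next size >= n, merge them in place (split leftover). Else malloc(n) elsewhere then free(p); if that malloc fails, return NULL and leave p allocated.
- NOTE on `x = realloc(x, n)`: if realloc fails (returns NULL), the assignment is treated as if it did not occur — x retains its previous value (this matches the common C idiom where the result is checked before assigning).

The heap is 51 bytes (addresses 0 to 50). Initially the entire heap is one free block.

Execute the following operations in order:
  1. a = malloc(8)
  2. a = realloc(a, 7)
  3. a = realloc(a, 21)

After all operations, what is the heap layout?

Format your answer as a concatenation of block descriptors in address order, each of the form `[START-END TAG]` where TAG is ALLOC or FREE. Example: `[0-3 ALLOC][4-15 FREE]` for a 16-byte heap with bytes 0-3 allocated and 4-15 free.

Answer: [0-20 ALLOC][21-50 FREE]

Derivation:
Op 1: a = malloc(8) -> a = 0; heap: [0-7 ALLOC][8-50 FREE]
Op 2: a = realloc(a, 7) -> a = 0; heap: [0-6 ALLOC][7-50 FREE]
Op 3: a = realloc(a, 21) -> a = 0; heap: [0-20 ALLOC][21-50 FREE]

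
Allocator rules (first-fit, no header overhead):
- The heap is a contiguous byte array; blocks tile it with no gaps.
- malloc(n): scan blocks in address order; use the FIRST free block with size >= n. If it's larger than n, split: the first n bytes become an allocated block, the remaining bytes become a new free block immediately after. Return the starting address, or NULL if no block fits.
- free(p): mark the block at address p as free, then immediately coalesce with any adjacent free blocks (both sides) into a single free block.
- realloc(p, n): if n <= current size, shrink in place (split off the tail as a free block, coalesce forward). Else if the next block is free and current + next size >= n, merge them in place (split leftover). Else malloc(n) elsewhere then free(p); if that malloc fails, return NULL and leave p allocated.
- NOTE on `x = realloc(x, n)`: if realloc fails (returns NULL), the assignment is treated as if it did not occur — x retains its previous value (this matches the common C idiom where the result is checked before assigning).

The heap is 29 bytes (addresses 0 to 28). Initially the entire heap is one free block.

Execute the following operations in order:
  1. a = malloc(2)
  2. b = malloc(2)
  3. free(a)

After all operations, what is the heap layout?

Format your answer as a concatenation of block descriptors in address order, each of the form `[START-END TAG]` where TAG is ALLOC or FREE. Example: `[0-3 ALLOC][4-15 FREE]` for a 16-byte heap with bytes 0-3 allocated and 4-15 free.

Op 1: a = malloc(2) -> a = 0; heap: [0-1 ALLOC][2-28 FREE]
Op 2: b = malloc(2) -> b = 2; heap: [0-1 ALLOC][2-3 ALLOC][4-28 FREE]
Op 3: free(a) -> (freed a); heap: [0-1 FREE][2-3 ALLOC][4-28 FREE]

Answer: [0-1 FREE][2-3 ALLOC][4-28 FREE]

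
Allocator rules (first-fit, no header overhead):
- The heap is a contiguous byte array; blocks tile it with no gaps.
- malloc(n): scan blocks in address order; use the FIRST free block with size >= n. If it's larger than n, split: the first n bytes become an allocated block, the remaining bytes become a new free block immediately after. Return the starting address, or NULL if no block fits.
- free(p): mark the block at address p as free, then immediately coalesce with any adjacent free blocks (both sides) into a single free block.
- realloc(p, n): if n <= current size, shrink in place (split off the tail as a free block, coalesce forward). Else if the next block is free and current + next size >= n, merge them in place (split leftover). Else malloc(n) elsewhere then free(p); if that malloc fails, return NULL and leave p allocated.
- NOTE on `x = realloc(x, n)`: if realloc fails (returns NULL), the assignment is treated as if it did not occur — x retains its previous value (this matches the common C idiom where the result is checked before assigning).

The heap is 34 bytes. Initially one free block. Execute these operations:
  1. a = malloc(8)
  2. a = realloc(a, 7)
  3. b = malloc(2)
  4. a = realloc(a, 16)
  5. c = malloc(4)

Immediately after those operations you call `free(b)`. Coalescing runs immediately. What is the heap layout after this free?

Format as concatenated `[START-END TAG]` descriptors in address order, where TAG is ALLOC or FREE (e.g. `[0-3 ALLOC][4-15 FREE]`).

Op 1: a = malloc(8) -> a = 0; heap: [0-7 ALLOC][8-33 FREE]
Op 2: a = realloc(a, 7) -> a = 0; heap: [0-6 ALLOC][7-33 FREE]
Op 3: b = malloc(2) -> b = 7; heap: [0-6 ALLOC][7-8 ALLOC][9-33 FREE]
Op 4: a = realloc(a, 16) -> a = 9; heap: [0-6 FREE][7-8 ALLOC][9-24 ALLOC][25-33 FREE]
Op 5: c = malloc(4) -> c = 0; heap: [0-3 ALLOC][4-6 FREE][7-8 ALLOC][9-24 ALLOC][25-33 FREE]
free(b): b = 7 -> block [7-8 ALLOC]; mark free, coalesce with adjacent free neighbors -> [0-3 ALLOC][4-8 FREE][9-24 ALLOC][25-33 FREE]

Answer: [0-3 ALLOC][4-8 FREE][9-24 ALLOC][25-33 FREE]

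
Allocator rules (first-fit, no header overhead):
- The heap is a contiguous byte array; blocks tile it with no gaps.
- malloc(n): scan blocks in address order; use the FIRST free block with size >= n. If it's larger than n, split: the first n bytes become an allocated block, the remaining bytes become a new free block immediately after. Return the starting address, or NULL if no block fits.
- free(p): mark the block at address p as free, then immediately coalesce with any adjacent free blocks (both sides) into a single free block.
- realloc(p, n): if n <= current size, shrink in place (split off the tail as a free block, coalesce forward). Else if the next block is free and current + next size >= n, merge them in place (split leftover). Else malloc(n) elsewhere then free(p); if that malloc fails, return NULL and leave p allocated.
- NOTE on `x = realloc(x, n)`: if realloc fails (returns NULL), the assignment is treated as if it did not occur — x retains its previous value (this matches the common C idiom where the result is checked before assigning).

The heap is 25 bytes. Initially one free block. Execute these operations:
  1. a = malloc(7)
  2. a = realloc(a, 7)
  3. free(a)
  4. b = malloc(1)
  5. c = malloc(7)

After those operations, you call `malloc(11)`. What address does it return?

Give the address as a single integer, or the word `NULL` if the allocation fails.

Answer: 8

Derivation:
Op 1: a = malloc(7) -> a = 0; heap: [0-6 ALLOC][7-24 FREE]
Op 2: a = realloc(a, 7) -> a = 0; heap: [0-6 ALLOC][7-24 FREE]
Op 3: free(a) -> (freed a); heap: [0-24 FREE]
Op 4: b = malloc(1) -> b = 0; heap: [0-0 ALLOC][1-24 FREE]
Op 5: c = malloc(7) -> c = 1; heap: [0-0 ALLOC][1-7 ALLOC][8-24 FREE]
malloc(11): first-fit scan over [0-0 ALLOC][1-7 ALLOC][8-24 FREE] -> 8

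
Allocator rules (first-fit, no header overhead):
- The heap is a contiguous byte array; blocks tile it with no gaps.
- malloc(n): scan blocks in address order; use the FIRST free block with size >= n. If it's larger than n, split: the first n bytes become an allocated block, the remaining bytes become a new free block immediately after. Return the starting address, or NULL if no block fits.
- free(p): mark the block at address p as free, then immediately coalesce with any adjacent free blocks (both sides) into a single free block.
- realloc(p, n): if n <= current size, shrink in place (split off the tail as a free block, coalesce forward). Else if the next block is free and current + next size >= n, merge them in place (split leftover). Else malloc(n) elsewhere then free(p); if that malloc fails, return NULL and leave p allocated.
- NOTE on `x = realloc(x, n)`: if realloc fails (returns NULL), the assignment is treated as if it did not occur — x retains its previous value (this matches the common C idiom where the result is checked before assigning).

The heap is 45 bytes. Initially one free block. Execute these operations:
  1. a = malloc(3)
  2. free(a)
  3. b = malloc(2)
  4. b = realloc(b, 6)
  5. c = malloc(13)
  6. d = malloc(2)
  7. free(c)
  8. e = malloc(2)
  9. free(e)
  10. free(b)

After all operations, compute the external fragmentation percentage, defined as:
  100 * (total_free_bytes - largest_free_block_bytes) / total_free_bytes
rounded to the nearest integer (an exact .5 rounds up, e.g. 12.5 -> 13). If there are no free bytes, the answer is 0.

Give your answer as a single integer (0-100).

Op 1: a = malloc(3) -> a = 0; heap: [0-2 ALLOC][3-44 FREE]
Op 2: free(a) -> (freed a); heap: [0-44 FREE]
Op 3: b = malloc(2) -> b = 0; heap: [0-1 ALLOC][2-44 FREE]
Op 4: b = realloc(b, 6) -> b = 0; heap: [0-5 ALLOC][6-44 FREE]
Op 5: c = malloc(13) -> c = 6; heap: [0-5 ALLOC][6-18 ALLOC][19-44 FREE]
Op 6: d = malloc(2) -> d = 19; heap: [0-5 ALLOC][6-18 ALLOC][19-20 ALLOC][21-44 FREE]
Op 7: free(c) -> (freed c); heap: [0-5 ALLOC][6-18 FREE][19-20 ALLOC][21-44 FREE]
Op 8: e = malloc(2) -> e = 6; heap: [0-5 ALLOC][6-7 ALLOC][8-18 FREE][19-20 ALLOC][21-44 FREE]
Op 9: free(e) -> (freed e); heap: [0-5 ALLOC][6-18 FREE][19-20 ALLOC][21-44 FREE]
Op 10: free(b) -> (freed b); heap: [0-18 FREE][19-20 ALLOC][21-44 FREE]
Free blocks: [19 24] total_free=43 largest=24 -> 100*(43-24)/43 = 1900/43 ≈ 44.186 -> rounds to 44

Answer: 44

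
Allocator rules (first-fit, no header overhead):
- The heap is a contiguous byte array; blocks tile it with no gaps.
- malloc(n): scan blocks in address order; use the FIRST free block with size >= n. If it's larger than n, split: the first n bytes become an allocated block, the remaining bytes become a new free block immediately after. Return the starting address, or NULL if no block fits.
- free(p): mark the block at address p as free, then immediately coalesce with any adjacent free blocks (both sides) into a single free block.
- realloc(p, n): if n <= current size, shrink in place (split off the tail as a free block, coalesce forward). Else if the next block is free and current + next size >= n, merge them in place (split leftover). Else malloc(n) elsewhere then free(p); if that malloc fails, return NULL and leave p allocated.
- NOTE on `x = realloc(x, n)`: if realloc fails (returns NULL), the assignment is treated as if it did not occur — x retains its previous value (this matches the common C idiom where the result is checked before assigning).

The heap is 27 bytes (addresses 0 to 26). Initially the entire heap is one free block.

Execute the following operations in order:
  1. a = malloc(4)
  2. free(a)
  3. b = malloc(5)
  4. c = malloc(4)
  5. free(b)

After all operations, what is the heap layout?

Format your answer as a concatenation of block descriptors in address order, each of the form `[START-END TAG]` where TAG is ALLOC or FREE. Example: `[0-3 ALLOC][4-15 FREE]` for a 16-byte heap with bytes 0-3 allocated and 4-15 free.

Op 1: a = malloc(4) -> a = 0; heap: [0-3 ALLOC][4-26 FREE]
Op 2: free(a) -> (freed a); heap: [0-26 FREE]
Op 3: b = malloc(5) -> b = 0; heap: [0-4 ALLOC][5-26 FREE]
Op 4: c = malloc(4) -> c = 5; heap: [0-4 ALLOC][5-8 ALLOC][9-26 FREE]
Op 5: free(b) -> (freed b); heap: [0-4 FREE][5-8 ALLOC][9-26 FREE]

Answer: [0-4 FREE][5-8 ALLOC][9-26 FREE]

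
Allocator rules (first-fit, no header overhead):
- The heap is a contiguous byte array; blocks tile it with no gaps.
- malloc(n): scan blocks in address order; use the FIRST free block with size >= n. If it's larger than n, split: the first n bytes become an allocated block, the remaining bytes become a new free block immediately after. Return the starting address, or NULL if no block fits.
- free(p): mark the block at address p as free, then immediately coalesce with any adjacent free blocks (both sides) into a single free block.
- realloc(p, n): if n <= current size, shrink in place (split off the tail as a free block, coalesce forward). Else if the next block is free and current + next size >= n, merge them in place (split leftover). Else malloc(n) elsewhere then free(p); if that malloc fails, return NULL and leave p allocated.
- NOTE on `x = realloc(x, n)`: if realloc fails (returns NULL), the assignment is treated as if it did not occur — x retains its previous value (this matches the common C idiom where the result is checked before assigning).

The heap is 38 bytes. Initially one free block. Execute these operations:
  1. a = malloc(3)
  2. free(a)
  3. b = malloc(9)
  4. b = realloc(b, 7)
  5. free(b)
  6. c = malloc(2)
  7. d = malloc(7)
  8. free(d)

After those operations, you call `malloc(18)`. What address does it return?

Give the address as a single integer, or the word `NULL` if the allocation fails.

Op 1: a = malloc(3) -> a = 0; heap: [0-2 ALLOC][3-37 FREE]
Op 2: free(a) -> (freed a); heap: [0-37 FREE]
Op 3: b = malloc(9) -> b = 0; heap: [0-8 ALLOC][9-37 FREE]
Op 4: b = realloc(b, 7) -> b = 0; heap: [0-6 ALLOC][7-37 FREE]
Op 5: free(b) -> (freed b); heap: [0-37 FREE]
Op 6: c = malloc(2) -> c = 0; heap: [0-1 ALLOC][2-37 FREE]
Op 7: d = malloc(7) -> d = 2; heap: [0-1 ALLOC][2-8 ALLOC][9-37 FREE]
Op 8: free(d) -> (freed d); heap: [0-1 ALLOC][2-37 FREE]
malloc(18): first-fit scan over [0-1 ALLOC][2-37 FREE] -> 2

Answer: 2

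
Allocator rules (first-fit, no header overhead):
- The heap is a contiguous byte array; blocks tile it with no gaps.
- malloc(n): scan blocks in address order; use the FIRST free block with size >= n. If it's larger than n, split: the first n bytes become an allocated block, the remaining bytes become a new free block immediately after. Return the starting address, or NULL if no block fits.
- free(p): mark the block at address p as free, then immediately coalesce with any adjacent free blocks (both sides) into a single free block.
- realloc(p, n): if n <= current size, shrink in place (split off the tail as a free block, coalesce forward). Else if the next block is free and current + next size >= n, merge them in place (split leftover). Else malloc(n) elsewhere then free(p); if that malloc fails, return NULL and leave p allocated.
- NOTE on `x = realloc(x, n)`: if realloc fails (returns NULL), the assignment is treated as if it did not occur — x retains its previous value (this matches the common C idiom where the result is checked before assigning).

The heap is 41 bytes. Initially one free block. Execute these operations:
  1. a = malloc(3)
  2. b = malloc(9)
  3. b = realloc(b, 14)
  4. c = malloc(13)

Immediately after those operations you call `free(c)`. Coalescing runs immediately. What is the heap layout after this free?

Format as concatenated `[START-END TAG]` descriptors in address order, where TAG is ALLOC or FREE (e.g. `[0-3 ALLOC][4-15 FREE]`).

Answer: [0-2 ALLOC][3-16 ALLOC][17-40 FREE]

Derivation:
Op 1: a = malloc(3) -> a = 0; heap: [0-2 ALLOC][3-40 FREE]
Op 2: b = malloc(9) -> b = 3; heap: [0-2 ALLOC][3-11 ALLOC][12-40 FREE]
Op 3: b = realloc(b, 14) -> b = 3; heap: [0-2 ALLOC][3-16 ALLOC][17-40 FREE]
Op 4: c = malloc(13) -> c = 17; heap: [0-2 ALLOC][3-16 ALLOC][17-29 ALLOC][30-40 FREE]
free(c): c = 17 -> block [17-29 ALLOC]; mark free, coalesce with adjacent free neighbors -> [0-2 ALLOC][3-16 ALLOC][17-40 FREE]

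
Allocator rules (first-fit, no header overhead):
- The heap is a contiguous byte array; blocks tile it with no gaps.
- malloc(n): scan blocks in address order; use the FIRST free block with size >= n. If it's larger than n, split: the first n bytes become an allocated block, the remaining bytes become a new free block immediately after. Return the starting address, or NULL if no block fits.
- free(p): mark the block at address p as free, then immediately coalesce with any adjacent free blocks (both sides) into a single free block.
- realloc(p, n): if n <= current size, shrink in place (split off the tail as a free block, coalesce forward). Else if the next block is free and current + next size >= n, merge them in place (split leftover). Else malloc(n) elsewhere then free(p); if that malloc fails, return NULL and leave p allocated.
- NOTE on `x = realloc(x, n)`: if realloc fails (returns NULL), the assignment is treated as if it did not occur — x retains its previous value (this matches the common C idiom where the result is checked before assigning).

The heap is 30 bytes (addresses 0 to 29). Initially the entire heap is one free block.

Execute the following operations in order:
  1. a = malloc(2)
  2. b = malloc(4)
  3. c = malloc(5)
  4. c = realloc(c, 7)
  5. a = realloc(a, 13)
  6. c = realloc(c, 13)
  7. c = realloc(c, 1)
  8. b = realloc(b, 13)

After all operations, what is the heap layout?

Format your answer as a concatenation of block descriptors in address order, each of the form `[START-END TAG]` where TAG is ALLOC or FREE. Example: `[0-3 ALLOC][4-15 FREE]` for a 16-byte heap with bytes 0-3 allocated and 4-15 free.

Answer: [0-1 FREE][2-5 ALLOC][6-6 ALLOC][7-12 FREE][13-25 ALLOC][26-29 FREE]

Derivation:
Op 1: a = malloc(2) -> a = 0; heap: [0-1 ALLOC][2-29 FREE]
Op 2: b = malloc(4) -> b = 2; heap: [0-1 ALLOC][2-5 ALLOC][6-29 FREE]
Op 3: c = malloc(5) -> c = 6; heap: [0-1 ALLOC][2-5 ALLOC][6-10 ALLOC][11-29 FREE]
Op 4: c = realloc(c, 7) -> c = 6; heap: [0-1 ALLOC][2-5 ALLOC][6-12 ALLOC][13-29 FREE]
Op 5: a = realloc(a, 13) -> a = 13; heap: [0-1 FREE][2-5 ALLOC][6-12 ALLOC][13-25 ALLOC][26-29 FREE]
Op 6: c = realloc(c, 13) -> NULL (c unchanged); heap: [0-1 FREE][2-5 ALLOC][6-12 ALLOC][13-25 ALLOC][26-29 FREE]
Op 7: c = realloc(c, 1) -> c = 6; heap: [0-1 FREE][2-5 ALLOC][6-6 ALLOC][7-12 FREE][13-25 ALLOC][26-29 FREE]
Op 8: b = realloc(b, 13) -> NULL (b unchanged); heap: [0-1 FREE][2-5 ALLOC][6-6 ALLOC][7-12 FREE][13-25 ALLOC][26-29 FREE]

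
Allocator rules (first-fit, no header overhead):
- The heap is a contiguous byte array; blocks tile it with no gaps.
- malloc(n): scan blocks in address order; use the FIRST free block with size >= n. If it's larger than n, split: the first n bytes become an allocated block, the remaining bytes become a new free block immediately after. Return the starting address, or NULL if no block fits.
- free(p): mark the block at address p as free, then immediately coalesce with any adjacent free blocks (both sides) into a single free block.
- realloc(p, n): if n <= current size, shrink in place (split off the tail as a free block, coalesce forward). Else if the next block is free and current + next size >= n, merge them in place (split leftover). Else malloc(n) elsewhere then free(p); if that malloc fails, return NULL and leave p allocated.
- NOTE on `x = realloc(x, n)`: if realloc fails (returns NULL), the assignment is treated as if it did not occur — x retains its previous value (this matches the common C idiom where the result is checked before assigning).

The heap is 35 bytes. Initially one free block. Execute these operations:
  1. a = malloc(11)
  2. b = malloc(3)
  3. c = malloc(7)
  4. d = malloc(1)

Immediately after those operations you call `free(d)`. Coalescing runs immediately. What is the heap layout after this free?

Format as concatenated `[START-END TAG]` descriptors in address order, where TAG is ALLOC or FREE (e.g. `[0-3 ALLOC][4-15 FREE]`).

Answer: [0-10 ALLOC][11-13 ALLOC][14-20 ALLOC][21-34 FREE]

Derivation:
Op 1: a = malloc(11) -> a = 0; heap: [0-10 ALLOC][11-34 FREE]
Op 2: b = malloc(3) -> b = 11; heap: [0-10 ALLOC][11-13 ALLOC][14-34 FREE]
Op 3: c = malloc(7) -> c = 14; heap: [0-10 ALLOC][11-13 ALLOC][14-20 ALLOC][21-34 FREE]
Op 4: d = malloc(1) -> d = 21; heap: [0-10 ALLOC][11-13 ALLOC][14-20 ALLOC][21-21 ALLOC][22-34 FREE]
free(d): d = 21 -> block [21-21 ALLOC]; mark free, coalesce with adjacent free neighbors -> [0-10 ALLOC][11-13 ALLOC][14-20 ALLOC][21-34 FREE]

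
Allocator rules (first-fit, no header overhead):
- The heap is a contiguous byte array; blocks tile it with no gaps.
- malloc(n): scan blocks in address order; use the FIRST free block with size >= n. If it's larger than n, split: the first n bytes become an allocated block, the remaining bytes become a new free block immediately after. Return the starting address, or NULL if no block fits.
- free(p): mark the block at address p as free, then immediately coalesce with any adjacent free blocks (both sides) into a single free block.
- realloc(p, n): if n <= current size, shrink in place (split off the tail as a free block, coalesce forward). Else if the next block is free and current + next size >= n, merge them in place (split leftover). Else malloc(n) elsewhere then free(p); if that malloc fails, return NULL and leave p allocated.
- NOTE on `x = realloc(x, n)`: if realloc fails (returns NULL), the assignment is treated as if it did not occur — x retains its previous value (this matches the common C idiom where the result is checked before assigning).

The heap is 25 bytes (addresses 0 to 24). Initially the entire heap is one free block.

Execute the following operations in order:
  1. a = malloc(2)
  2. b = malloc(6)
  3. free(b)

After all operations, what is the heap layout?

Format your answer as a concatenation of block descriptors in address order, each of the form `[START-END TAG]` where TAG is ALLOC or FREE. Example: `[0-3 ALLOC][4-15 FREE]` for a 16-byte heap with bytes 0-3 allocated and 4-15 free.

Answer: [0-1 ALLOC][2-24 FREE]

Derivation:
Op 1: a = malloc(2) -> a = 0; heap: [0-1 ALLOC][2-24 FREE]
Op 2: b = malloc(6) -> b = 2; heap: [0-1 ALLOC][2-7 ALLOC][8-24 FREE]
Op 3: free(b) -> (freed b); heap: [0-1 ALLOC][2-24 FREE]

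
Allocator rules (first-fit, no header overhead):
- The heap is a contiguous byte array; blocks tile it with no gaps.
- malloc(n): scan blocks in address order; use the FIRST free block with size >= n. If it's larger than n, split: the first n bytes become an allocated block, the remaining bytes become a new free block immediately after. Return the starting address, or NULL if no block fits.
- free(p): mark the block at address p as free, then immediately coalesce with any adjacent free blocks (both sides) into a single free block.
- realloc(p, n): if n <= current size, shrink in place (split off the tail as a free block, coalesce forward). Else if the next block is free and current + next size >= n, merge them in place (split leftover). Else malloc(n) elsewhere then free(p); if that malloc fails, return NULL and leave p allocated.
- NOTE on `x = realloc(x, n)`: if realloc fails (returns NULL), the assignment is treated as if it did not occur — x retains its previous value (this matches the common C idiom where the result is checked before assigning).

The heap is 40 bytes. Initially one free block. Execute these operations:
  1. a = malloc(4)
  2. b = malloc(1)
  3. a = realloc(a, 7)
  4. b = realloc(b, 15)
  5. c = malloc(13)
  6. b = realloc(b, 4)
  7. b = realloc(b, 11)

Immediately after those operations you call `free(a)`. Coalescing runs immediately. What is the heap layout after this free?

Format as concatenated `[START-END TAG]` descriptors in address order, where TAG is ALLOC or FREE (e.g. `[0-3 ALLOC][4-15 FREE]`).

Op 1: a = malloc(4) -> a = 0; heap: [0-3 ALLOC][4-39 FREE]
Op 2: b = malloc(1) -> b = 4; heap: [0-3 ALLOC][4-4 ALLOC][5-39 FREE]
Op 3: a = realloc(a, 7) -> a = 5; heap: [0-3 FREE][4-4 ALLOC][5-11 ALLOC][12-39 FREE]
Op 4: b = realloc(b, 15) -> b = 12; heap: [0-4 FREE][5-11 ALLOC][12-26 ALLOC][27-39 FREE]
Op 5: c = malloc(13) -> c = 27; heap: [0-4 FREE][5-11 ALLOC][12-26 ALLOC][27-39 ALLOC]
Op 6: b = realloc(b, 4) -> b = 12; heap: [0-4 FREE][5-11 ALLOC][12-15 ALLOC][16-26 FREE][27-39 ALLOC]
Op 7: b = realloc(b, 11) -> b = 12; heap: [0-4 FREE][5-11 ALLOC][12-22 ALLOC][23-26 FREE][27-39 ALLOC]
free(a): a = 5 -> block [5-11 ALLOC]; mark free, coalesce with adjacent free neighbors -> [0-11 FREE][12-22 ALLOC][23-26 FREE][27-39 ALLOC]

Answer: [0-11 FREE][12-22 ALLOC][23-26 FREE][27-39 ALLOC]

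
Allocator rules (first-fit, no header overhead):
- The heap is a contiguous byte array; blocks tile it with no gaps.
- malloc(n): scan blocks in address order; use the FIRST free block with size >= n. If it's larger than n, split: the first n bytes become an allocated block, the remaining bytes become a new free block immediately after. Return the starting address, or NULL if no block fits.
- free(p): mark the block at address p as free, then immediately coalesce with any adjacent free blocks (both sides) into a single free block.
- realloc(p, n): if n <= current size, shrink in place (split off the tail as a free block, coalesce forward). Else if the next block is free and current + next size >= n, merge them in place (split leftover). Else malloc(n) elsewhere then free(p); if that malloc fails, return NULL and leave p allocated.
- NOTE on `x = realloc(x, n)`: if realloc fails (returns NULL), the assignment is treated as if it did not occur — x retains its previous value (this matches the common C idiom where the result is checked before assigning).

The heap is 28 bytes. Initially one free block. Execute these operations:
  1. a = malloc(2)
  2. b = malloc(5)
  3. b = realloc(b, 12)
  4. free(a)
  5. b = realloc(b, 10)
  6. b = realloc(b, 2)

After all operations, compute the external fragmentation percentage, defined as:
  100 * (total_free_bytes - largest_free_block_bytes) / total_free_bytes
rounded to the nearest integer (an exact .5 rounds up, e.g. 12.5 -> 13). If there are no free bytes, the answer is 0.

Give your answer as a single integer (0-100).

Op 1: a = malloc(2) -> a = 0; heap: [0-1 ALLOC][2-27 FREE]
Op 2: b = malloc(5) -> b = 2; heap: [0-1 ALLOC][2-6 ALLOC][7-27 FREE]
Op 3: b = realloc(b, 12) -> b = 2; heap: [0-1 ALLOC][2-13 ALLOC][14-27 FREE]
Op 4: free(a) -> (freed a); heap: [0-1 FREE][2-13 ALLOC][14-27 FREE]
Op 5: b = realloc(b, 10) -> b = 2; heap: [0-1 FREE][2-11 ALLOC][12-27 FREE]
Op 6: b = realloc(b, 2) -> b = 2; heap: [0-1 FREE][2-3 ALLOC][4-27 FREE]
Free blocks: [2 24] total_free=26 largest=24 -> 100*(26-24)/26 = 200/26 ≈ 7.692 -> rounds to 8

Answer: 8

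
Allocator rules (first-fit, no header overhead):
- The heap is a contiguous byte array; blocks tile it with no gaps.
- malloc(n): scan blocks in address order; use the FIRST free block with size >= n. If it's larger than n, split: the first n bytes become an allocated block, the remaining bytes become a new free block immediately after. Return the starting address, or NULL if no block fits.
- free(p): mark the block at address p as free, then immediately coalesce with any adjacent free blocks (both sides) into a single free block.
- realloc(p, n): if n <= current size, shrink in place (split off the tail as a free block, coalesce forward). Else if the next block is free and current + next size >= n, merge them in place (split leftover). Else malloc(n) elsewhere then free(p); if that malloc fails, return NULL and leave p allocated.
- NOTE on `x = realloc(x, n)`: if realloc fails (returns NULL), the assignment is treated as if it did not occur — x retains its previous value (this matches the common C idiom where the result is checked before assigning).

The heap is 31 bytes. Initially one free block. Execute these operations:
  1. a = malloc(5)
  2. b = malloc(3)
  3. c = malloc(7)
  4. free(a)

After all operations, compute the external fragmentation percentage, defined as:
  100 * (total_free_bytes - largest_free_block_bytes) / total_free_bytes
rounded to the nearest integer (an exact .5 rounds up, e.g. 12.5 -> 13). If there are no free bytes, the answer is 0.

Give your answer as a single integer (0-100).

Answer: 24

Derivation:
Op 1: a = malloc(5) -> a = 0; heap: [0-4 ALLOC][5-30 FREE]
Op 2: b = malloc(3) -> b = 5; heap: [0-4 ALLOC][5-7 ALLOC][8-30 FREE]
Op 3: c = malloc(7) -> c = 8; heap: [0-4 ALLOC][5-7 ALLOC][8-14 ALLOC][15-30 FREE]
Op 4: free(a) -> (freed a); heap: [0-4 FREE][5-7 ALLOC][8-14 ALLOC][15-30 FREE]
Free blocks: [5 16] total_free=21 largest=16 -> 100*(21-16)/21 = 500/21 ≈ 23.810 -> rounds to 24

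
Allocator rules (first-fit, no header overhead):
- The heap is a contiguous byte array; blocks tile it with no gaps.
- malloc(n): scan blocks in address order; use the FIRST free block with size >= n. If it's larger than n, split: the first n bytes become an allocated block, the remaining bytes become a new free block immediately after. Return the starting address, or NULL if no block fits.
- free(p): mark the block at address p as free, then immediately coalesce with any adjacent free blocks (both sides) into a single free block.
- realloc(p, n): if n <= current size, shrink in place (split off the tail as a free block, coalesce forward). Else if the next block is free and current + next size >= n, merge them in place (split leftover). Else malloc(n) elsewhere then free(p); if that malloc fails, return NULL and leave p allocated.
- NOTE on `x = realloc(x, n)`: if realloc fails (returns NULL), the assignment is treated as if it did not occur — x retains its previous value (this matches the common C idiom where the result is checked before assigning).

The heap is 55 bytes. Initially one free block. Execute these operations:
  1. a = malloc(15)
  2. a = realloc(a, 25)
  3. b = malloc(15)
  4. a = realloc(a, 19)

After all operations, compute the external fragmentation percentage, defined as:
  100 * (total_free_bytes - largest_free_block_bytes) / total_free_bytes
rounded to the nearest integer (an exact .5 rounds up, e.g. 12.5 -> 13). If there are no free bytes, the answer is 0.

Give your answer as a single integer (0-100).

Answer: 29

Derivation:
Op 1: a = malloc(15) -> a = 0; heap: [0-14 ALLOC][15-54 FREE]
Op 2: a = realloc(a, 25) -> a = 0; heap: [0-24 ALLOC][25-54 FREE]
Op 3: b = malloc(15) -> b = 25; heap: [0-24 ALLOC][25-39 ALLOC][40-54 FREE]
Op 4: a = realloc(a, 19) -> a = 0; heap: [0-18 ALLOC][19-24 FREE][25-39 ALLOC][40-54 FREE]
Free blocks: [6 15] total_free=21 largest=15 -> 100*(21-15)/21 = 600/21 ≈ 28.571 -> rounds to 29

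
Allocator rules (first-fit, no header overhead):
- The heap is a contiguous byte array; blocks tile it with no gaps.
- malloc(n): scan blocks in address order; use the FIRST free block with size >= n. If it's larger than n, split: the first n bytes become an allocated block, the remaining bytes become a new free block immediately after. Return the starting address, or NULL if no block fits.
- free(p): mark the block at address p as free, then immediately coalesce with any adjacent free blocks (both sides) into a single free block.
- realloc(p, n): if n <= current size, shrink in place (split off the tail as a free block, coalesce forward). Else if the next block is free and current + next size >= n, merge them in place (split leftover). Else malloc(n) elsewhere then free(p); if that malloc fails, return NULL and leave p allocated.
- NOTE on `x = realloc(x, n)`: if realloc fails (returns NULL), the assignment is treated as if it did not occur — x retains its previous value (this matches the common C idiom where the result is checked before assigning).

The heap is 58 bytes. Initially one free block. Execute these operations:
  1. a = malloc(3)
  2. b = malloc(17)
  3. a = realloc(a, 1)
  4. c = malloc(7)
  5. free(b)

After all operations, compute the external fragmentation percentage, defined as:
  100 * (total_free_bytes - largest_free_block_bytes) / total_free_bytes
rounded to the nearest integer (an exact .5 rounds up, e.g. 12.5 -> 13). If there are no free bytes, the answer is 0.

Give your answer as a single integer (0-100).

Op 1: a = malloc(3) -> a = 0; heap: [0-2 ALLOC][3-57 FREE]
Op 2: b = malloc(17) -> b = 3; heap: [0-2 ALLOC][3-19 ALLOC][20-57 FREE]
Op 3: a = realloc(a, 1) -> a = 0; heap: [0-0 ALLOC][1-2 FREE][3-19 ALLOC][20-57 FREE]
Op 4: c = malloc(7) -> c = 20; heap: [0-0 ALLOC][1-2 FREE][3-19 ALLOC][20-26 ALLOC][27-57 FREE]
Op 5: free(b) -> (freed b); heap: [0-0 ALLOC][1-19 FREE][20-26 ALLOC][27-57 FREE]
Free blocks: [19 31] total_free=50 largest=31 -> 100*(50-31)/50 = 1900/50 = 38

Answer: 38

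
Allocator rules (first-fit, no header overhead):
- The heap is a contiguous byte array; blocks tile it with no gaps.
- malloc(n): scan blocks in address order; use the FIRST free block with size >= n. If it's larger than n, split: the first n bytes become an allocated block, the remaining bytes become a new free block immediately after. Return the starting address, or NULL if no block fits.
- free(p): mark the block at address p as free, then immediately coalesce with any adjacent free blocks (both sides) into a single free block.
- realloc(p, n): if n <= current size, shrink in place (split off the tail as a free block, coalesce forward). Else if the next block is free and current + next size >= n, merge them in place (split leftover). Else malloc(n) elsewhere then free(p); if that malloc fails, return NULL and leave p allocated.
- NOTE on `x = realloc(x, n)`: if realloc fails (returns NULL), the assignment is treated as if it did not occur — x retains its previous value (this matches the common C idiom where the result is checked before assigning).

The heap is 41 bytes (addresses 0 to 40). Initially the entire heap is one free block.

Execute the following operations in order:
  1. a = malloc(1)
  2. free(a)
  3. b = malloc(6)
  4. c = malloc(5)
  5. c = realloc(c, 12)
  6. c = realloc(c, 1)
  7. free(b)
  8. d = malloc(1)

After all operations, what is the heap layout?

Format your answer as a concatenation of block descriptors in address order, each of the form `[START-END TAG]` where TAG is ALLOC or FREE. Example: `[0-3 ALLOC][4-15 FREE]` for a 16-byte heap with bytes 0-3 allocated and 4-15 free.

Op 1: a = malloc(1) -> a = 0; heap: [0-0 ALLOC][1-40 FREE]
Op 2: free(a) -> (freed a); heap: [0-40 FREE]
Op 3: b = malloc(6) -> b = 0; heap: [0-5 ALLOC][6-40 FREE]
Op 4: c = malloc(5) -> c = 6; heap: [0-5 ALLOC][6-10 ALLOC][11-40 FREE]
Op 5: c = realloc(c, 12) -> c = 6; heap: [0-5 ALLOC][6-17 ALLOC][18-40 FREE]
Op 6: c = realloc(c, 1) -> c = 6; heap: [0-5 ALLOC][6-6 ALLOC][7-40 FREE]
Op 7: free(b) -> (freed b); heap: [0-5 FREE][6-6 ALLOC][7-40 FREE]
Op 8: d = malloc(1) -> d = 0; heap: [0-0 ALLOC][1-5 FREE][6-6 ALLOC][7-40 FREE]

Answer: [0-0 ALLOC][1-5 FREE][6-6 ALLOC][7-40 FREE]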